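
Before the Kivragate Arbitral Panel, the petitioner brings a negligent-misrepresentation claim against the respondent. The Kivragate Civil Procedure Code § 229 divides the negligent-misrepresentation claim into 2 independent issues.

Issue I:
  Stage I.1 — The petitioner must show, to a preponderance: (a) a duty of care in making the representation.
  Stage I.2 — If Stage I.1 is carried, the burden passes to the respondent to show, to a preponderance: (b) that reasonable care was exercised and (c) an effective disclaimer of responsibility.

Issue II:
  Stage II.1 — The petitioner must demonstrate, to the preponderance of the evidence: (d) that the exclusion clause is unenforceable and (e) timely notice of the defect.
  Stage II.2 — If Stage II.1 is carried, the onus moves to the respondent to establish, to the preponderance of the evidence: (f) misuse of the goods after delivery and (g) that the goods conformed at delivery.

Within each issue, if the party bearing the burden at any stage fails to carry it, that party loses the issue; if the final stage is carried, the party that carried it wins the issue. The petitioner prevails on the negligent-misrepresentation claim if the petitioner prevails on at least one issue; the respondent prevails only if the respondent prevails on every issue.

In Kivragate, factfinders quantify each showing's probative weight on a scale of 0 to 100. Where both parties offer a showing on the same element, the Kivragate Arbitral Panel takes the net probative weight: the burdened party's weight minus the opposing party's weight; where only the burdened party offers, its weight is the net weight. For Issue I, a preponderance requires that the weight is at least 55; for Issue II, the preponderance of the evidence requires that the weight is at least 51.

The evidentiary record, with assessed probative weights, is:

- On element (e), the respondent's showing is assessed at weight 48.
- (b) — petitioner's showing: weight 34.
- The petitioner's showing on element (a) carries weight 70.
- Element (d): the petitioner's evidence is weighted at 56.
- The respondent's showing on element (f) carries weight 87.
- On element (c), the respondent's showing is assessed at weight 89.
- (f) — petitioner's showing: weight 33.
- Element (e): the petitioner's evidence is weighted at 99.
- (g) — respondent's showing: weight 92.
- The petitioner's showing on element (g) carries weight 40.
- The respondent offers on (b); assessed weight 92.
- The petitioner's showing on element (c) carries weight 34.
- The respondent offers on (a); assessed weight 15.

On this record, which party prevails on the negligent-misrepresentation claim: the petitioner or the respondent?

— Issue I —
Stage I.1 (petitioner, a preponderance, weight is at least 55): (a) net 70−15=55 ≥ 55 — meets.
  All elements met. The burden passes to the respondent.
Stage I.2 (respondent, a preponderance, weight is at least 55): (b) net 92−34=58 ≥ 55 — meets; (c) net 89−34=55 ≥ 55 — meets.
  The respondent carries the last stage.
With every stage satisfied, the respondent prevails on this issue.
— Issue II —
Stage II.1 — burden on petitioner; standard: the preponderance of the evidence (weight is at least 51).
    (d): 56 ≥ 51 [met]
    (e): 99 − 48 = 51 ≥ 51 [met]
  Stage II.1 is satisfied; the onus moves to the respondent.
Stage II.2 — burden on respondent; standard: the preponderance of the evidence (weight is at least 51).
    (f): 87 − 33 = 54 ≥ 51 [met]
    (g): 92 − 40 = 52 ≥ 51 [met]
  The respondent carries the last stage.
With every stage satisfied, the respondent prevails on this issue.
Per-issue: Issue I → respondent; Issue II → respondent. The petitioner must prevail on at least one issue; overall, the respondent prevails.

respondent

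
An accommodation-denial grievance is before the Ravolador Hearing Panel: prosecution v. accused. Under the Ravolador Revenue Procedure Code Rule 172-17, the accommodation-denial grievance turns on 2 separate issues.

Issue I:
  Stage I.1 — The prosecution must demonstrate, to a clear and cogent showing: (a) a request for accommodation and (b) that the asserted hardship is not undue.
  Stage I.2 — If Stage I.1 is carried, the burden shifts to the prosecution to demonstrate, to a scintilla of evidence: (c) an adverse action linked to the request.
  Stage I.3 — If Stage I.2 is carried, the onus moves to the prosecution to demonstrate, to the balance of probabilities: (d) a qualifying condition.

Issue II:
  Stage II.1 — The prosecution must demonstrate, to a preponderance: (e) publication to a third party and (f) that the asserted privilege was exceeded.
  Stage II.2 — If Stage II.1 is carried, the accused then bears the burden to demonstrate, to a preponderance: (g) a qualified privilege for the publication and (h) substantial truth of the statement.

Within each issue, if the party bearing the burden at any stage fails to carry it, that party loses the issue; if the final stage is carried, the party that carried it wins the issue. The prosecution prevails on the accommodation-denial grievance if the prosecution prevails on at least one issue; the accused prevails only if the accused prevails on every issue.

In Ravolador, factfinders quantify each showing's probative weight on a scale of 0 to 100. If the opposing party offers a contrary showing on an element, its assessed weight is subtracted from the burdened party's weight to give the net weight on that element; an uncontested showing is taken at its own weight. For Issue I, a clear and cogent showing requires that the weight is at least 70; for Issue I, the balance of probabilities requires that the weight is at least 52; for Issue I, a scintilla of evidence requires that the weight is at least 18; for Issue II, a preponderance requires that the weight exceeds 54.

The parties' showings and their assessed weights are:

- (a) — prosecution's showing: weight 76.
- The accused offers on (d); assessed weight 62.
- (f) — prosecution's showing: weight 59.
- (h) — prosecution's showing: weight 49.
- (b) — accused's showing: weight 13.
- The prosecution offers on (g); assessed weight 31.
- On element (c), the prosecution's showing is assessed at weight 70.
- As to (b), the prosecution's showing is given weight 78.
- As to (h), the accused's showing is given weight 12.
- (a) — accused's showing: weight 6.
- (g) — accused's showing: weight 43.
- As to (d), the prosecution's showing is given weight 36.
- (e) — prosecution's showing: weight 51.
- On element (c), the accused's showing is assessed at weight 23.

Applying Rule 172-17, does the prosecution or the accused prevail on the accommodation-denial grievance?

accused

— Issue I —
Stage I.1 (prosecution, a clear and cogent showing, weight is at least 70): (a) net 76−6=70 ≥ 70 — meets; (b) net 78−13=65 < 70 — fails.
  The prosecution does not carry Stage I.1.
The accused prevails on this issue.
— Issue II —
At Stage II.1 the prosecution must meet a preponderance (weight exceeds 54): on (e) the weight is 51, which does not exceed 54, so (e) does not meet the standard; on (f) the weight is 59, > 54, so (f) meets the standard.
  Stage II.1 not carried; the prosecution fails its burden.
So the accused prevails on this issue.
Per-issue: Issue I → accused; Issue II → accused. The prosecution must prevail on at least one issue; overall, the accused prevails.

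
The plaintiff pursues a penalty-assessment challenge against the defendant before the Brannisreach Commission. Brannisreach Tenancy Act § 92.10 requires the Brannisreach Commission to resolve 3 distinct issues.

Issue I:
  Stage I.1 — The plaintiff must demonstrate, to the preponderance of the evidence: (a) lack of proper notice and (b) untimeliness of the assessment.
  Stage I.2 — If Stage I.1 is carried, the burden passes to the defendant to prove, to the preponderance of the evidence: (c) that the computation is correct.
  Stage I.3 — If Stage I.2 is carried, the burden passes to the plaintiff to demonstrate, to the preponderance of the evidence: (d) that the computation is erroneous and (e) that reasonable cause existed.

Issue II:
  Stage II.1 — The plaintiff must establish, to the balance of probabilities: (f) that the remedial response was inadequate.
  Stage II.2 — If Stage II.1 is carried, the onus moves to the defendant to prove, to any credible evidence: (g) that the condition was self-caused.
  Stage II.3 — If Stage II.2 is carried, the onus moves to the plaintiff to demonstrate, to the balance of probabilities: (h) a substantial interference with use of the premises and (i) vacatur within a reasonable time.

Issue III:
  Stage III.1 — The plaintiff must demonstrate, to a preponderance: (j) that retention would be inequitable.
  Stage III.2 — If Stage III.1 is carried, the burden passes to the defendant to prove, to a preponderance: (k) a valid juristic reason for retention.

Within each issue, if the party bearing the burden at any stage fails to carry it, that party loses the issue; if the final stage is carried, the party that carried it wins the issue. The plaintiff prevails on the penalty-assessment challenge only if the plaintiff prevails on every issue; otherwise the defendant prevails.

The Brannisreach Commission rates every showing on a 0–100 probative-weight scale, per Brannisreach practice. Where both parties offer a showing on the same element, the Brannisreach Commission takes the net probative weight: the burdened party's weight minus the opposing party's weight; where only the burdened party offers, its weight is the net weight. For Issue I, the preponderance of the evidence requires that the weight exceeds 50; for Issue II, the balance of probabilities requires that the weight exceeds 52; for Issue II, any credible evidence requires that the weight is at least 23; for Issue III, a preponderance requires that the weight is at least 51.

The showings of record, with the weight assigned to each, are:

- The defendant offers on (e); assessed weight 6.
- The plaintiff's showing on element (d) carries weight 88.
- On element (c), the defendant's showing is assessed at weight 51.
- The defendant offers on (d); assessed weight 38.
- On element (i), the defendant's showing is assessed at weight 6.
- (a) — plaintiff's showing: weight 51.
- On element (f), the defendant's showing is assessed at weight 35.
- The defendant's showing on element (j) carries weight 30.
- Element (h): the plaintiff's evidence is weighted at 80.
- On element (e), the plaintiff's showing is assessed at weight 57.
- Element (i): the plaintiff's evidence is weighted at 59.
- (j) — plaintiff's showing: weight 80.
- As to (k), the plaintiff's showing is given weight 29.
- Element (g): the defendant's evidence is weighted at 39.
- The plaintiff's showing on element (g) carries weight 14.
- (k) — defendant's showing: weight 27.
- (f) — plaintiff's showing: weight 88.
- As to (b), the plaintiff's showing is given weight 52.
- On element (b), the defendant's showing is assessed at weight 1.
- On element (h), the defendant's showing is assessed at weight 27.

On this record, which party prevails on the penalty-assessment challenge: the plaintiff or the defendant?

defendant

— Issue I —
Stage I.1 (plaintiff, the preponderance of the evidence, weight exceeds 50): (a) 51 > 50 — meets; (b) net 52−1=51 > 50 — meets.
  The plaintiff carries Stage I.1; the defendant now bears the burden.
Stage I.2 (defendant, the preponderance of the evidence, weight exceeds 50): (c) 51 > 50 — meets.
  All elements met. The burden passes to the plaintiff.
Stage I.3 (plaintiff, the preponderance of the evidence, weight exceeds 50): (d) net 88−38=50 ≤ 50 — fails; (e) net 57−6=51 > 50 — meets.
  The plaintiff does not carry Stage I.3.
The analysis ends at Stage I.3; the defendant prevails on this issue.
— Issue II —
Stage II.1 (plaintiff, the balance of probabilities, weight exceeds 52): (f) net 88−35=53 > 52 — meets.
  The plaintiff carries Stage II.1; the defendant now bears the burden.
Stage II.2 (defendant, any credible evidence, weight is at least 23): (g) net 39−14=25 ≥ 23 — meets.
  Stage II.2 carried; the burden shifts to the plaintiff.
Stage II.3 (plaintiff, the balance of probabilities, weight exceeds 52): (h) net 80−27=53 > 52 — meets; (i) net 59−6=53 > 52 — meets.
  All elements met at the final stage.
With every stage satisfied, the plaintiff prevails on this issue.
— Issue III —
Stage III.1 — burden on plaintiff; standard: a preponderance (weight is at least 51).
    (j): 80 − 30 = 50 < 51 [not met]
  Stage III.1 not carried; the plaintiff fails its burden.
The analysis ends at Stage III.1; the defendant prevails on this issue.
Per-issue: Issue I → defendant; Issue II → plaintiff; Issue III → defendant. The plaintiff must prevail on every issue; overall, the defendant prevails.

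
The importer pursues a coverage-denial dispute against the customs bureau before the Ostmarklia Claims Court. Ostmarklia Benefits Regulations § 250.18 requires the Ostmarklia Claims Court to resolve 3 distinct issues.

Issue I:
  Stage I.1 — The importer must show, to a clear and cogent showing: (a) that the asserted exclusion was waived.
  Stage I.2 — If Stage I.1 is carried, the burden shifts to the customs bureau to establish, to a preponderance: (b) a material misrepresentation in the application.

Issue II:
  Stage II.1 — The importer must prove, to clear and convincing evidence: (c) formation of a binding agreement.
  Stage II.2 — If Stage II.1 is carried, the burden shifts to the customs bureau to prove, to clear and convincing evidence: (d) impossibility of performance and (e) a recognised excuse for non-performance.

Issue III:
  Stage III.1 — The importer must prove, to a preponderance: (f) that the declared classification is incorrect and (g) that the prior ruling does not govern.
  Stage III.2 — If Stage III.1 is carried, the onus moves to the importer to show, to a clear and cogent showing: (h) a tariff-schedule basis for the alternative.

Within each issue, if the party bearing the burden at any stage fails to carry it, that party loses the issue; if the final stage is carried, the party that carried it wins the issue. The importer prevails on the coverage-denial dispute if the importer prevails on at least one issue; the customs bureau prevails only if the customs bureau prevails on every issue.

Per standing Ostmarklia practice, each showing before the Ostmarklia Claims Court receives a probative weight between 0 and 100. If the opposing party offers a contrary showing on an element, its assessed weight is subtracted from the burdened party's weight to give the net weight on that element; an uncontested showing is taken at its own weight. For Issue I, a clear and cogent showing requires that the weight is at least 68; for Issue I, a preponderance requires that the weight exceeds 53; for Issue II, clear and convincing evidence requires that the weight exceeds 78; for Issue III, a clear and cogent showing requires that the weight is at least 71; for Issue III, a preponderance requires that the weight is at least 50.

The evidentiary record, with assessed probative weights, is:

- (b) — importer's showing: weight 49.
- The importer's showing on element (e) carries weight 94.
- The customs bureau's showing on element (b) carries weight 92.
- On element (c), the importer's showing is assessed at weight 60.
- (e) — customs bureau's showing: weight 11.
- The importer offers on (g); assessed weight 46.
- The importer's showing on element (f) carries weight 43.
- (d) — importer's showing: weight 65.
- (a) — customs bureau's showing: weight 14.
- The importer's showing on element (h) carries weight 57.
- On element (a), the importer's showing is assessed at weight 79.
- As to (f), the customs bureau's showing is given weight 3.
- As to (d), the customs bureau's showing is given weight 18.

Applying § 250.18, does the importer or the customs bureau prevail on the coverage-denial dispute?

customs bureau

— Issue I —
Stage I.1 — burden on importer; standard: a clear and cogent showing (weight is at least 68).
    (a): 79 − 14 = 65 < 68 [not met]
  Stage I.1 not carried; the importer fails its burden.
The analysis ends at Stage I.1; the customs bureau prevails on this issue.
— Issue II —
Stage II.1 (importer, clear and convincing evidence, weight exceeds 78): (c) 60 ≤ 78 — fails.
  The importer does not carry Stage II.1.
The customs bureau prevails on this issue.
— Issue III —
Stage III.1 (importer, a preponderance, weight is at least 50): (f) net 43−3=40 < 50 — fails; (g) 46 < 50 — fails.
  Stage III.1 not carried; the importer fails its burden.
The customs bureau prevails on this issue.
Per-issue: Issue I → customs bureau; Issue II → customs bureau; Issue III → customs bureau. The importer must prevail on at least one issue; overall, the customs bureau prevails.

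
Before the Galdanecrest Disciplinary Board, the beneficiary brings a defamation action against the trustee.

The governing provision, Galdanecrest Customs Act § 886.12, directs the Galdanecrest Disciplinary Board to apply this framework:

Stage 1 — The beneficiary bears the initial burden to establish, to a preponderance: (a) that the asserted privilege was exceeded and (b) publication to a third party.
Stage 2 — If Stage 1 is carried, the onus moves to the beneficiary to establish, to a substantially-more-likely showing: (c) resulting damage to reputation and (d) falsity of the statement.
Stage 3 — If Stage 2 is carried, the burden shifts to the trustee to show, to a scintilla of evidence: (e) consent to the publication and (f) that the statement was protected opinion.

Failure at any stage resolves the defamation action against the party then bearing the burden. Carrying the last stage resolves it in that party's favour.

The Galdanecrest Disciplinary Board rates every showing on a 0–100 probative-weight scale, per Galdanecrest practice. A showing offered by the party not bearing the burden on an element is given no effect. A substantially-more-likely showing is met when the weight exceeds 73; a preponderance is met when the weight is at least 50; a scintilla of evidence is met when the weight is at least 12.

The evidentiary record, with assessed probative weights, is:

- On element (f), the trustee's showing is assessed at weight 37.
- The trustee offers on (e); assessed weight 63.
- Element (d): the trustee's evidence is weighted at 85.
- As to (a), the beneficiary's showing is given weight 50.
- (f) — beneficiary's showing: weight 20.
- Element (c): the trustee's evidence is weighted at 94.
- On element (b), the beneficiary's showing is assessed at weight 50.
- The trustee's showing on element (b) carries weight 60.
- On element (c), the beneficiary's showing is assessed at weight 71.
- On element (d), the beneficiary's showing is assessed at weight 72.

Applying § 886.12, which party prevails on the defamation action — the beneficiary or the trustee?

trustee

Stage 1 — burden on beneficiary; standard: a preponderance (weight is at least 50).
    (a): 50 ≥ 50 [met]
    (b): 50 (trustee's 60 disregarded) ≥ 50 [met]
  Stage 1 carried; the burden remains with the beneficiary.
Stage 2 — burden on beneficiary; standard: a substantially-more-likely showing (weight exceeds 73).
    (c): 71 (trustee's 94 disregarded) ≤ 73 [not met]
    (d): 72 (trustee's 85 disregarded) ≤ 73 [not met]
  Stage 2 not carried; the beneficiary fails its burden.
So the trustee prevails.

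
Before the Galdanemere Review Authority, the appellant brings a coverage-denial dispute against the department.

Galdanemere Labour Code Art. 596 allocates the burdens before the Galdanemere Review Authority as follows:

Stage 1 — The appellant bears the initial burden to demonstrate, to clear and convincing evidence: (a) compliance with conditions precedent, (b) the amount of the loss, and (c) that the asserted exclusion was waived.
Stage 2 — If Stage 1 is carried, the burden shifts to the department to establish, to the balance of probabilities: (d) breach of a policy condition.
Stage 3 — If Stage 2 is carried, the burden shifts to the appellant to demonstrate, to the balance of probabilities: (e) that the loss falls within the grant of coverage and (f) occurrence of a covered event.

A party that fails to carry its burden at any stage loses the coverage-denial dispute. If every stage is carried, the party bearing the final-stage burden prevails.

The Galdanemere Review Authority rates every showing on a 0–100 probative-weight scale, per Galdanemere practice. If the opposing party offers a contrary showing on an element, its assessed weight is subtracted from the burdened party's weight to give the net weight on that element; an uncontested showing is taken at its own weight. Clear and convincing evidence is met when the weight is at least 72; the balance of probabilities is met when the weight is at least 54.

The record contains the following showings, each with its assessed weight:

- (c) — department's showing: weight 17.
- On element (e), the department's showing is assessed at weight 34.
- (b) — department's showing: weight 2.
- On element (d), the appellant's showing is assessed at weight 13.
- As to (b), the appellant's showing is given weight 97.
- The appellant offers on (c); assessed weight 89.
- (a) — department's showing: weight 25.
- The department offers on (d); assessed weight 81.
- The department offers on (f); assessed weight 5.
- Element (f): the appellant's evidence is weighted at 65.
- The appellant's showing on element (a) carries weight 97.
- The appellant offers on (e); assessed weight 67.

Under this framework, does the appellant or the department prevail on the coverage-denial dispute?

department

Stage 1 — burden on appellant; standard: clear and convincing evidence (weight is at least 72).
    (a): 97 − 25 = 72 ≥ 72 [met]
    (b): 97 − 2 = 95 ≥ 72 [met]
    (c): 89 − 17 = 72 ≥ 72 [met]
  All elements met. The burden passes to the department.
Stage 2 — burden on department; standard: the balance of probabilities (weight is at least 54).
    (d): 81 − 13 = 68 ≥ 54 [met]
  The department carries Stage 2; the appellant now bears the burden.
Stage 3 — burden on appellant; standard: the balance of probabilities (weight is at least 54).
    (e): 67 − 34 = 33 < 54 [not met]
    (f): 65 − 5 = 60 ≥ 54 [met]
  Not every element is met, so the appellant fails to carry Stage 3.
So the department prevails.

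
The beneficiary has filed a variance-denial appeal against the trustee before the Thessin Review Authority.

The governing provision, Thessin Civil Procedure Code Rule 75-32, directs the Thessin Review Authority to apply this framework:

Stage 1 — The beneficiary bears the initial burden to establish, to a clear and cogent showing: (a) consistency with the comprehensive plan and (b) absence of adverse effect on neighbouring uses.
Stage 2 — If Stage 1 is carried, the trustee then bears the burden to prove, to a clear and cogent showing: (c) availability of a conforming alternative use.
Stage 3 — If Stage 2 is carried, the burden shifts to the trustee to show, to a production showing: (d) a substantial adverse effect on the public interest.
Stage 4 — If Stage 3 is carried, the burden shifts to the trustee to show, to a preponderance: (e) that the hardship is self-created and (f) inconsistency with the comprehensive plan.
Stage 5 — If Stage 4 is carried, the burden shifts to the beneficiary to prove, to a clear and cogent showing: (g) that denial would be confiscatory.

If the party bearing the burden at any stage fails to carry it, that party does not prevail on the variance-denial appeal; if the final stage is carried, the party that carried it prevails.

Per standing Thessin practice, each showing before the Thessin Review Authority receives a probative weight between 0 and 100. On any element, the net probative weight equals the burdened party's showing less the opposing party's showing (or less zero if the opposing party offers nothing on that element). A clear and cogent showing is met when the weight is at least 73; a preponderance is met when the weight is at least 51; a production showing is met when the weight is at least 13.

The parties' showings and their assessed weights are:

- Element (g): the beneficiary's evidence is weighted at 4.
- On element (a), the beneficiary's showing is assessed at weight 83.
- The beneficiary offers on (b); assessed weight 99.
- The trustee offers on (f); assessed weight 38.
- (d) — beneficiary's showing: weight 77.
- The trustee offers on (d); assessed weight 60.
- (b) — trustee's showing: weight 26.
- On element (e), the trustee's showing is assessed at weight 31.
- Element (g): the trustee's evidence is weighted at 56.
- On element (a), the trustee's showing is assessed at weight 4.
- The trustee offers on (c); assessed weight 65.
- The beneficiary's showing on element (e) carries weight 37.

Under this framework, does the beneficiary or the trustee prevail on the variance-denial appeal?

beneficiary

At Stage 1 the beneficiary must meet a clear and cogent showing (weight is at least 73): on (a) the weight is 83 less the opposing 4 gives net 79, which does reach 73, so (a) meets the standard; on (b) the weight is 99 less the opposing 26 gives net 73, ≥ 73, so (b) meets the standard.
  Stage 1 carried; the burden shifts to the trustee.
At Stage 2 the trustee must meet a clear and cogent showing (weight is at least 73): on (c) the weight is 65, which does not reach 73, so (c) does not meet the standard.
  Stage 2 not carried; the trustee fails its burden.
The beneficiary prevails.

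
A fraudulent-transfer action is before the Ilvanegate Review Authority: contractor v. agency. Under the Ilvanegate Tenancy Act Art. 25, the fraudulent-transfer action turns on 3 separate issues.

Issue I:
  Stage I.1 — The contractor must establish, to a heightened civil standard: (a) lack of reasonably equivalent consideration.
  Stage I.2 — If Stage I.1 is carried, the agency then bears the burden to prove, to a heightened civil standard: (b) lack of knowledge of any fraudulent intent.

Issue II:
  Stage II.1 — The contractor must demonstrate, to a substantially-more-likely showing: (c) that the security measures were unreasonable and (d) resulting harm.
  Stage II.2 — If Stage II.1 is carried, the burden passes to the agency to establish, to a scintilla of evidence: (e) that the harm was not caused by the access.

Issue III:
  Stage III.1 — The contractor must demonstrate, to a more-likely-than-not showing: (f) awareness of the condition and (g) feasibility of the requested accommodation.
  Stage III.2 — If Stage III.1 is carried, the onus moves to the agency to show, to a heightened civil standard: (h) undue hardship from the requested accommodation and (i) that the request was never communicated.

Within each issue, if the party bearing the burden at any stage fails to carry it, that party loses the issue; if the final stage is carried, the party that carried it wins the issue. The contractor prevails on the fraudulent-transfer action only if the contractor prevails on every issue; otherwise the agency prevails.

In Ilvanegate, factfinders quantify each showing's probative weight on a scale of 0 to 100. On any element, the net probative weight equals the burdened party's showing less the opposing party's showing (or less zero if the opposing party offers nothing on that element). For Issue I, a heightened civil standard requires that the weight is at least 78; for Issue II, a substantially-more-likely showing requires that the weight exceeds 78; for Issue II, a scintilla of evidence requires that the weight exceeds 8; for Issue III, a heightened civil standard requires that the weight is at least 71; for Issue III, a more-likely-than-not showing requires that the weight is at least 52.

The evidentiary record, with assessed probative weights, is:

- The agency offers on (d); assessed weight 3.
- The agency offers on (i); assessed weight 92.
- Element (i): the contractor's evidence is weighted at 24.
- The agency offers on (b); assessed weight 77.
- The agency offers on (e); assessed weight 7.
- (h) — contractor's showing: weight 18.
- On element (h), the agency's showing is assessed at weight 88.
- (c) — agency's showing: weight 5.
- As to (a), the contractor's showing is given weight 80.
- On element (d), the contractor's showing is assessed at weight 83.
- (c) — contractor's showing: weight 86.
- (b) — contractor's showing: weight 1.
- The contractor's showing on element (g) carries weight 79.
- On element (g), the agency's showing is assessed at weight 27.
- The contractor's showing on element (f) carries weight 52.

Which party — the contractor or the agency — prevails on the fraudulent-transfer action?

contractor

— Issue I —
At Stage I.1 the contractor must meet a heightened civil standard (weight is at least 78): on (a) the weight is 80, which does reach 78, so (a) meets the standard.
  All elements met. The burden passes to the agency.
At Stage I.2 the agency must meet a heightened civil standard (weight is at least 78): on (b) the weight is 77 less the opposing 1 gives net 76, < 78, so (b) does not meet the standard.
  The agency does not carry Stage I.2.
The analysis ends at Stage I.2; the contractor prevails on this issue.
— Issue II —
Stage II.1 — burden on contractor; standard: a substantially-more-likely showing (weight exceeds 78).
    (c): 86 − 5 = 81 > 78 [met]
    (d): 83 − 3 = 80 > 78 [met]
  Stage II.1 is satisfied; the onus moves to the agency.
Stage II.2 — burden on agency; standard: a scintilla of evidence (weight exceeds 8).
    (e): 7 ≤ 8 [not met]
  The agency does not carry Stage II.2.
The analysis ends at Stage II.2; the contractor prevails on this issue.
— Issue III —
Stage III.1 — burden on contractor; standard: a more-likely-than-not showing (weight is at least 52).
    (f): 52 ≥ 52 [met]
    (g): 79 − 27 = 52 ≥ 52 [met]
  All elements met. The burden passes to the agency.
Stage III.2 — burden on agency; standard: a heightened civil standard (weight is at least 71).
    (h): 88 − 18 = 70 < 71 [not met]
    (i): 92 − 24 = 68 < 71 [not met]
  Not every element is met, so the agency fails to carry Stage III.2.
The contractor prevails on this issue.
Per-issue: Issue I → contractor; Issue II → contractor; Issue III → contractor. The contractor must prevail on every issue; overall, the contractor prevails.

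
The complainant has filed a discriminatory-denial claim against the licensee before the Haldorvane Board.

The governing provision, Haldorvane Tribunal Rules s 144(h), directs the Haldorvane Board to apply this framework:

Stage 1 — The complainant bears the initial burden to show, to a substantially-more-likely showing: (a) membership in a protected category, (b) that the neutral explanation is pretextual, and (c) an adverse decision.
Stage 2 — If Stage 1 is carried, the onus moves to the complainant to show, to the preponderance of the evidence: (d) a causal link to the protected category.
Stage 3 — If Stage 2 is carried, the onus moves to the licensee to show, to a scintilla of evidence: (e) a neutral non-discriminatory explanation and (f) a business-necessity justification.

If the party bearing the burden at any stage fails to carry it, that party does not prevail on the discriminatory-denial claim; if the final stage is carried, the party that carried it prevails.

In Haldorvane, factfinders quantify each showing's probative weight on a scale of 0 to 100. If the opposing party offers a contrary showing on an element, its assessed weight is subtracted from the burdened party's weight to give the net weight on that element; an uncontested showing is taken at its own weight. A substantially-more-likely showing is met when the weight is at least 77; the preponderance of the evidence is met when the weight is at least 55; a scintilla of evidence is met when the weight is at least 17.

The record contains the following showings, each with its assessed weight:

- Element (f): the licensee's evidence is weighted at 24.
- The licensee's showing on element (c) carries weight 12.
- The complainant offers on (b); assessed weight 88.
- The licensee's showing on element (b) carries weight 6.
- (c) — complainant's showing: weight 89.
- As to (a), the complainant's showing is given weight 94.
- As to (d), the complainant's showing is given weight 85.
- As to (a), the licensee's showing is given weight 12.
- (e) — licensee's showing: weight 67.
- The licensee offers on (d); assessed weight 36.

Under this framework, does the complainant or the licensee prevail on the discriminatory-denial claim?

At Stage 1 the complainant must meet a substantially-more-likely showing (weight is at least 77): on (a) the weight is 94 less the opposing 12 gives net 82, which does reach 77, so (a) meets the standard; on (b) the weight is 88 less the opposing 6 gives net 82, ≥ 77, so (b) meets the standard; on (c) the weight is 89 less the opposing 12 gives net 77, which does reach 77, so (c) meets the standard.
  Stage 1 carried; the burden remains with the complainant.
At Stage 2 the complainant must meet the preponderance of the evidence (weight is at least 55): on (d) the weight is 85 less the opposing 36 gives net 49, < 55, so (d) does not meet the standard.
  The complainant does not carry Stage 2.
The licensee prevails.

licensee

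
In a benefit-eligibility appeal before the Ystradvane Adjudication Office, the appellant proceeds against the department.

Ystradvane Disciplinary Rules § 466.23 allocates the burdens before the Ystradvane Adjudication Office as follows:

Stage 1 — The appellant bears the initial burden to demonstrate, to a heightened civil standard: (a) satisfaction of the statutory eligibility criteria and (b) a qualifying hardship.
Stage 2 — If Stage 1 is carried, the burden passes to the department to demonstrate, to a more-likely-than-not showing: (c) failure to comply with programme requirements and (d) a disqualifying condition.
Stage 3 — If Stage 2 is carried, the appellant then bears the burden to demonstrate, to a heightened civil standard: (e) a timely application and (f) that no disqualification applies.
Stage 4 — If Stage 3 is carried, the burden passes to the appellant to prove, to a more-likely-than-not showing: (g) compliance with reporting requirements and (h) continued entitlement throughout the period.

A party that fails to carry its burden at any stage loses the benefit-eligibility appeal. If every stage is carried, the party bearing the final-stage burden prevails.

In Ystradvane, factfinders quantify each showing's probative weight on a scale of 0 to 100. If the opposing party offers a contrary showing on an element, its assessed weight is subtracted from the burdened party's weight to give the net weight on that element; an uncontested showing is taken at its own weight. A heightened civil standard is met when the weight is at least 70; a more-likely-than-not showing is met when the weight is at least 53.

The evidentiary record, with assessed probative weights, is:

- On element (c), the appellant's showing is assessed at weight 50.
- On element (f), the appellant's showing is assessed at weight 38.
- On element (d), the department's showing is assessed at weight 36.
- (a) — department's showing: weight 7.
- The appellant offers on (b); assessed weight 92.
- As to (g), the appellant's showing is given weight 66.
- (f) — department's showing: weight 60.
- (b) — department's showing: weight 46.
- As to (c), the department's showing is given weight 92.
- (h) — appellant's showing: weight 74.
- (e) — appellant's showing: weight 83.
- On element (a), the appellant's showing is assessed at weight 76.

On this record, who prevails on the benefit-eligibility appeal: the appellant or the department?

department

Stage 1 (appellant, a heightened civil standard, weight is at least 70): (a) net 76−7=69 < 70 — fails; (b) net 92−46=46 < 70 — fails.
  The appellant does not carry Stage 1.
So the department prevails.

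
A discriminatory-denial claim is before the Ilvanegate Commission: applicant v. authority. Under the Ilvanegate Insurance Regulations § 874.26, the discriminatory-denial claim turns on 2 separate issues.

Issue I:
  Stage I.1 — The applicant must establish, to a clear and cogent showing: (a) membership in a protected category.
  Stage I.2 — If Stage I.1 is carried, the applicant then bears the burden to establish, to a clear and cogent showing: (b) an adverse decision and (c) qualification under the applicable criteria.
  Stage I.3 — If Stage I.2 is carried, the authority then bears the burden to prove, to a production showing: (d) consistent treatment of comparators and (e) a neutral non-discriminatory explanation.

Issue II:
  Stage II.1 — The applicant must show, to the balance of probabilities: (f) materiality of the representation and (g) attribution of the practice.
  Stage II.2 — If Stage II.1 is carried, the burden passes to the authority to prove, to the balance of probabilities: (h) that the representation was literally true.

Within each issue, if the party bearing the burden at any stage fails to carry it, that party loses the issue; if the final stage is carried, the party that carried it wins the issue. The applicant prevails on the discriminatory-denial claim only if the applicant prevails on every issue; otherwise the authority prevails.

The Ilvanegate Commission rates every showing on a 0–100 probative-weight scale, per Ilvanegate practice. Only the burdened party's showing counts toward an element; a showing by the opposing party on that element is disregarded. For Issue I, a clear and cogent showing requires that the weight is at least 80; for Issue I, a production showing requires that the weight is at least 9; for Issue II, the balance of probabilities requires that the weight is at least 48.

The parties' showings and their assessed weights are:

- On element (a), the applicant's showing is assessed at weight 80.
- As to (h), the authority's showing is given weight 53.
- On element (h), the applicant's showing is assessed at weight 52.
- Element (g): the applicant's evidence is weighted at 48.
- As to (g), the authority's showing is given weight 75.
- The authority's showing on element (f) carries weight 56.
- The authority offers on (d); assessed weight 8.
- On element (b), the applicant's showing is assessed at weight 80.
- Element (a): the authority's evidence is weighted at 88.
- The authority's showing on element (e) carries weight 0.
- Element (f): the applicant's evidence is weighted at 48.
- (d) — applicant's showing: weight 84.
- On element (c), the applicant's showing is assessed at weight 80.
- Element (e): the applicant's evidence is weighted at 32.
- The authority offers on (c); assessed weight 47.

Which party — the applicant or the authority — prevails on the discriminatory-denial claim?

authority

— Issue I —
Stage I.1 (applicant, a clear and cogent showing, weight is at least 80): (a) 80 (authority's 88 disregarded) ≥ 80 — meets.
  Stage I.1 carried; the burden remains with the applicant.
Stage I.2 (applicant, a clear and cogent showing, weight is at least 80): (b) 80 ≥ 80 — meets; (c) 80 (authority's 47 disregarded) ≥ 80 — meets.
  The applicant carries Stage I.2; the authority now bears the burden.
Stage I.3 (authority, a production showing, weight is at least 9): (d) 8 (applicant's 84 disregarded) < 9 — fails; (e) 0 (applicant's 32 disregarded) < 9 — fails.
  Not every element is met, so the authority fails to carry Stage I.3.
The applicant prevails on this issue.
— Issue II —
Stage II.1 — burden on applicant; standard: the balance of probabilities (weight is at least 48).
    (f): 48 (authority's 56 disregarded) ≥ 48 [met]
    (g): 48 (authority's 75 disregarded) ≥ 48 [met]
  Stage II.1 is satisfied; the onus moves to the authority.
Stage II.2 — burden on authority; standard: the balance of probabilities (weight is at least 48).
    (h): 53 (applicant's 52 disregarded) ≥ 48 [met]
  All elements met at the final stage.
Every stage carried; the authority prevails on this issue.
Per-issue: Issue I → applicant; Issue II → authority. The applicant must prevail on every issue; overall, the authority prevails.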